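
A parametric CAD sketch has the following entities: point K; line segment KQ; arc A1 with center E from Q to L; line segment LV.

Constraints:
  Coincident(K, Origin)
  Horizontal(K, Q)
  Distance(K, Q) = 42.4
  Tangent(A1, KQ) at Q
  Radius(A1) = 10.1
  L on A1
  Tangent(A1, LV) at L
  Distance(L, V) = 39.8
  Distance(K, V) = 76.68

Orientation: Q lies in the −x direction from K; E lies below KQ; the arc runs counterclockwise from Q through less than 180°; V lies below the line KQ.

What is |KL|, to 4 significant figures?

52.87

K is at the origin; KQ is horizontal with |KQ| = 42.4 and Q on the −x side, so Q = (-42.40, 0.000). A1 meets KQ tangentially, so EQ is at right angles to KQ, so E = Q + (0, -10.1) = (-42.40, -10.10). Since EL ⟂ LV (tangency), |EV| = √(10.1² + 39.8²) = 41.06 regardless of where L sits on A1. So V lies on both circle(K, 76.68) and circle(E, 41.06); the below-KQ intersection is V = (-60.70, -46.86). L is the foot of the tangent from V: L = (-52.27, -7.962).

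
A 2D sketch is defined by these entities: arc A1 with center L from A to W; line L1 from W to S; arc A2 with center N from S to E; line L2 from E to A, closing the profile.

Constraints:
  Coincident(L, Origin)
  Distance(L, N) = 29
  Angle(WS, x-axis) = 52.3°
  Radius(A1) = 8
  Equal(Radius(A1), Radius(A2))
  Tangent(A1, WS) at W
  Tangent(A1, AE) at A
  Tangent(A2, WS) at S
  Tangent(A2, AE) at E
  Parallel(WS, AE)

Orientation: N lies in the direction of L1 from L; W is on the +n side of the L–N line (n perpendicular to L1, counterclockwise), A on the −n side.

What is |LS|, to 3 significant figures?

30.1

The slot axis is L1's direction at 52.3°, so u = (cos 52.3°, sin 52.3°) = (0.612, 0.791) and n = (−sin 52.3°, cos 52.3°) = (-0.791, 0.612). L is at the origin and N lies 29.0 along u from L, so N = 29.0·u = (17.7, 22.9). Tangency of A1 to both parallel lines with radius 8.0 puts W and A at L ± 8.0·n: W = (-6.33, 4.89), A = (6.33, -4.89). Equal radii place S and E the same way about N: S = N + 8.0·n = (11.4, 27.8), E = N − 8.0·n = (24.1, 18.1). Then |LS| = |S − L| = 30.1.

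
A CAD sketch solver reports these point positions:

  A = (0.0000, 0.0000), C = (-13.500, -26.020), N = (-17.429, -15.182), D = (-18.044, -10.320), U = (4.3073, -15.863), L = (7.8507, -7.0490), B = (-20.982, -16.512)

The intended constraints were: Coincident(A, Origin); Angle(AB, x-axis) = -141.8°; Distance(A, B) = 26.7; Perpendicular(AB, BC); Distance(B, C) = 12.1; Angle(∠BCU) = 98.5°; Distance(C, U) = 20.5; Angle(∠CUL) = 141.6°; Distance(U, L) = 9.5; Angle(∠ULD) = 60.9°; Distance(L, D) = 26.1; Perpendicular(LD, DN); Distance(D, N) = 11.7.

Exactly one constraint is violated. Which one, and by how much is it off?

Distance(D, N) = 11.7 — off by 6.80.

A = (0.00, 0.00) ✓; AB at -141.8° ✓; |AB| = 26.70 ✓; ∠(AB, BC) = 90.00° ✓; |BC| = 12.10 ✓; ∠BCU = 98.50° ✓; |CU| = 20.50 ✓; ∠CUL = 141.6° ✓; |UL| = 9.500 ✓; ∠ULD = 60.90° ✓; |LD| = 26.10 ✓; ∠(LD, DN) = 90.01° ✓; |DN| = 4.901 ✗.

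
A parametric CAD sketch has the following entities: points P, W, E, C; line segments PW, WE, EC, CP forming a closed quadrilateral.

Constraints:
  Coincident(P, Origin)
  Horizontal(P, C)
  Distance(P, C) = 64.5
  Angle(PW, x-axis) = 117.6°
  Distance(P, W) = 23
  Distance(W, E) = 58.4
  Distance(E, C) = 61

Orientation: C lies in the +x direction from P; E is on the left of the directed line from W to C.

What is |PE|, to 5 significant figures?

65.672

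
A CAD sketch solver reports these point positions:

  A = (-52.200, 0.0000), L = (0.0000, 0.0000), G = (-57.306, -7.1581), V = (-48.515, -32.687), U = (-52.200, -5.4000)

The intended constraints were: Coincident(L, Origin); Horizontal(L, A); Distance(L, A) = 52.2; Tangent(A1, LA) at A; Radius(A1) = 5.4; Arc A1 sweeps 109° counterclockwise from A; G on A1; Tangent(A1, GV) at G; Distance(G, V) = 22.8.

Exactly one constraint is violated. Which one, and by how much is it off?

Distance(G, V) = 22.8 — off by 4.20.

L = (0.00, 0.00) ✓; L.y = 0.00, A.y = 0.00 ✓; |LA| = 52.20 ✓; ∠(UA, AL) = 90.00° ✓; |UA| = 5.400 ✓; bearing(U→G) − bearing(U→A) = 109.0° ✓; |UG| = 5.400 ✓; ∠(UG, GV) = 90.00° ✓; |GV| = 27.00 ✗.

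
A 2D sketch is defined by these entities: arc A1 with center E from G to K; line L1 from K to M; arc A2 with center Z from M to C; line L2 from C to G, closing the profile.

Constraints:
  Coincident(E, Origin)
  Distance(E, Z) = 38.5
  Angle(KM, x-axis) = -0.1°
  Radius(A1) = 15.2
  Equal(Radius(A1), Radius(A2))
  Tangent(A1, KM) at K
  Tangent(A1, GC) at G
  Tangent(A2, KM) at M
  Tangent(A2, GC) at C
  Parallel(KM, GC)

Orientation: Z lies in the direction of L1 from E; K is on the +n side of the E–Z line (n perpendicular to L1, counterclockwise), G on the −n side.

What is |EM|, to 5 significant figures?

41.392

The slot axis is L1's direction at -0.1°, so u = (cos -0.1°, sin -0.1°) = (1.0000, -0.0017453) and n = (−sin -0.1°, cos -0.1°) = (0.0017453, 1.0000). E is at the origin and Z lies 38.5 along u from E, so Z = 38.5·u = (38.500, -0.067195). Tangency of A1 to both parallel lines with radius 15.2 puts K and G at E ± 15.2·n: K = (0.026529, 15.200), G = (-0.026529, -15.200). Equal radii place M and C the same way about Z: M = Z + 15.2·n = (38.526, 15.133), C = Z − 15.2·n = (38.473, -15.267). Then |EM| = |M − E| = 41.392.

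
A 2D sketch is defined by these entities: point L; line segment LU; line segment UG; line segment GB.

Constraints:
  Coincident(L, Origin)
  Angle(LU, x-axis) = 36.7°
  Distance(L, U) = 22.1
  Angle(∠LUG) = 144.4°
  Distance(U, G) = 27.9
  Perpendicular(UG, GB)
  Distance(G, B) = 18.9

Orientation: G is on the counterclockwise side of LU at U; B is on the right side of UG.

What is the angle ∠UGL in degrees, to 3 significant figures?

15.7°

L is at the origin; LU runs at 36.7° with length 22.1, so U = 22.1·(cos 36.7°, sin 36.7°) = (17.7, 13.2). ∠LUG = 144.4°, so UG runs at 36.7° + (180° − 144.4°) = 72.3° from the x-axis; with |UG| = 27.9, G = U + 27.9·(cos 72.3°, sin 72.3°) = (26.2, 39.8). Then cos ∠UGL = GU·GL / (|GU||GL|), giving 15.7°.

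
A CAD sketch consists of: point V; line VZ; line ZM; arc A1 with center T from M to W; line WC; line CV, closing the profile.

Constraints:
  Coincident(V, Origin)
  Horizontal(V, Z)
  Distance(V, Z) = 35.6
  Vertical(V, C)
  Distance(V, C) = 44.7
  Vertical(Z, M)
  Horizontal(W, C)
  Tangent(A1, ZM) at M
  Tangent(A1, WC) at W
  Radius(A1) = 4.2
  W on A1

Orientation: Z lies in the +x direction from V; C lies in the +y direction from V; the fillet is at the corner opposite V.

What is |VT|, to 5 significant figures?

51.247

V is at the origin; VZ is horizontal with |VZ| = 35.6 and Z on the +x side, so Z = (35.600, 0.0000). VC is vertical with |VC| = 44.7 and C on the +y side, so C = (0.0000, 44.700). The virtual corner opposite V is at (35.600, 44.700). Since A1 is tangent to ZM there, TM ⟂ ZM and tangency of A1 to WC means the radius TW is perpendicular to WC, with radius 4.2, so the center T sits 4.2 in from both sides at T = (31.400, 40.500). Then |VT| = |T − V| = 51.247.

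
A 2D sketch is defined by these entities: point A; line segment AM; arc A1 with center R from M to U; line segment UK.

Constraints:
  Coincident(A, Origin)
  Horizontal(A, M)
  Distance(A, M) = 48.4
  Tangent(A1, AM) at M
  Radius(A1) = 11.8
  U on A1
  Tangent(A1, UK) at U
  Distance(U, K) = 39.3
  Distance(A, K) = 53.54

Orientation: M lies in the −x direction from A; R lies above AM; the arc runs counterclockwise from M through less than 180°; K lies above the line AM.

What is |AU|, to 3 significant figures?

38.0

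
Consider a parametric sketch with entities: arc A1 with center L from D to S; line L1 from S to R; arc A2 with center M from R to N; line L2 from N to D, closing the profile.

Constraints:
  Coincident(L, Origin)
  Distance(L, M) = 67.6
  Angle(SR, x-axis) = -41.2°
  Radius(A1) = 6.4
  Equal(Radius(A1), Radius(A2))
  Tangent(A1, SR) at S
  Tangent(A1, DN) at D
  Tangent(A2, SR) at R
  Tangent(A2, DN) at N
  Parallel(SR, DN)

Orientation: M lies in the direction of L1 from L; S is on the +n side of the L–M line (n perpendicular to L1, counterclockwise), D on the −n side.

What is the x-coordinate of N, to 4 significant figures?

46.65

The slot axis is L1's direction at -41.2°, so u = (cos -41.2°, sin -41.2°) = (0.7524, -0.6587) and n = (−sin -41.2°, cos -41.2°) = (0.6587, 0.7524). L is at the origin and M lies 67.6 along u from L, so M = 67.6·u = (50.86, -44.53). Tangency of A1 to both parallel lines with radius 6.4 puts S and D at L ± 6.4·n: S = (4.216, 4.815), D = (-4.216, -4.815). Equal radii place R and N the same way about M: R = M + 6.4·n = (55.08, -39.71), N = M − 6.4·n = (46.65, -49.34). So N.x = 46.65.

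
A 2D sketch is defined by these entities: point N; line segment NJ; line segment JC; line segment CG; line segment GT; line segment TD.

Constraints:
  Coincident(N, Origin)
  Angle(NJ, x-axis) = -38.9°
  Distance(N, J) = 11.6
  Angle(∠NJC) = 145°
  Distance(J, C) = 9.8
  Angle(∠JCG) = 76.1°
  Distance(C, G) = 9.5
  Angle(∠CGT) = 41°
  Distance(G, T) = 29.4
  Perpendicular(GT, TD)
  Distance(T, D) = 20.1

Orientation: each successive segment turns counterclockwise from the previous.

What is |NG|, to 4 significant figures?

17.21

N is at the origin; NJ runs at -38.9° with length 11.6, so J = (9.028, -7.284). ∠NJC = 145.0° gives JC at -3.900° from the x-axis; with |JC| = 9.8, C = (18.80, -7.951). ∠JCG = 76.1° gives CG at 100.0° from the x-axis; with |CG| = 9.5, G = (17.16, 1.405). Then |NG| = |G − N| = 17.21.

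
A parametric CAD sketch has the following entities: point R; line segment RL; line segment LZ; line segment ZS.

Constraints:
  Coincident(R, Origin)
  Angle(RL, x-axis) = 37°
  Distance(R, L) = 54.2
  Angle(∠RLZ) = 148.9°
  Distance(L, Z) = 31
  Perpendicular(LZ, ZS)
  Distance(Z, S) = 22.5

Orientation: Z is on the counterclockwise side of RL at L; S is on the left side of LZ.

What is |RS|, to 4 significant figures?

77.60

R is at the origin; RL runs at 37.0° with length 54.2, so L = 54.2·(cos 37.0°, sin 37.0°) = (43.29, 32.62). ∠RLZ = 148.9°, so LZ runs at 37.0° + (180° − 148.9°) = 68.10° from the x-axis; with |LZ| = 31.0, Z = L + 31.0·(cos 68.10°, sin 68.10°) = (54.85, 61.38). LZ is perpendicular to ZS; with |ZS| = 22.5 on the left of LZ, S = Z + 22.5·(-0.9278, 0.3730) = (33.97, 69.77). Then |RS| = |S − R| = 77.60.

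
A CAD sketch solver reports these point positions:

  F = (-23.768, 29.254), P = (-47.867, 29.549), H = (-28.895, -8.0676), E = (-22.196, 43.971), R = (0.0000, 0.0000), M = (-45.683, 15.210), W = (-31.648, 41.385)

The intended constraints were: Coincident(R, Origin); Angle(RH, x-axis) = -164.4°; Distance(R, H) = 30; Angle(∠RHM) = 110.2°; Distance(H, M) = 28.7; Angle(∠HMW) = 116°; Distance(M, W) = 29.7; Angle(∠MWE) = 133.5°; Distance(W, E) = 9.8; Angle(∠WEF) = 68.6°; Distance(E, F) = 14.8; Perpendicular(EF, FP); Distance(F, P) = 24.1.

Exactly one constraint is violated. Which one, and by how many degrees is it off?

Perpendicular(EF, FP) — off by 5.40°.

R = (0.00, 0.00) ✓; RH at -164.4° ✓; |RH| = 30.00 ✓; ∠RHM = 110.2° ✓; |HM| = 28.70 ✓; ∠HMW = 116.0° ✓; |MW| = 29.70 ✓; ∠MWE = 133.5° ✓; |WE| = 9.799 ✓; ∠WEF = 68.60° ✓; |EF| = 14.80 ✓; ∠(EF, FP) = 84.60° ✗; |FP| = 24.10 ✓.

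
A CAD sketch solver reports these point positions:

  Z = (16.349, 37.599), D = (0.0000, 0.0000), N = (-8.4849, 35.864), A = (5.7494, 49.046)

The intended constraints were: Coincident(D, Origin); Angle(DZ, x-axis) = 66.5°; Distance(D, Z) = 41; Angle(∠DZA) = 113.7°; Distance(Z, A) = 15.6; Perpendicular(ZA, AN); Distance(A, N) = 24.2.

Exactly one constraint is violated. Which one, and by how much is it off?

Distance(A, N) = 24.2 — off by 4.80.

D = (0.00, 0.00) ✓; DZ at 66.50° ✓; |DZ| = 41.00 ✓; ∠DZA = 113.7° ✓; |ZA| = 15.60 ✓; ∠(ZA, AN) = 90.00° ✓; |AN| = 19.40 ✗.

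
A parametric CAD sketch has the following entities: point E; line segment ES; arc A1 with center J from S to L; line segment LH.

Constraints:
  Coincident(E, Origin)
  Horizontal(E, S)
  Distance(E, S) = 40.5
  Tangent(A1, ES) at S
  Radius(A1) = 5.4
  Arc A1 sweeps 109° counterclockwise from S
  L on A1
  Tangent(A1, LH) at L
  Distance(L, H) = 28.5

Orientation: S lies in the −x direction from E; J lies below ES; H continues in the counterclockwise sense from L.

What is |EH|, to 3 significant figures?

49.8

E is at the origin; ES is horizontal with |ES| = 40.5 and S on the −x side, so S = (-40.5, 0.00). Since A1 is tangent to ES there, JS ⟂ ES, so J = S + (0, -5.4) = (-40.5, -5.40). On A1, S sits at bearing 90° from J; a 109° counterclockwise sweep puts L at bearing 199°, so L = J + 5.4·(cos 199°, sin 199°) = (-45.6, -7.16). A1 meets LH tangentially, so JL is at right angles to LH, so LH runs along (−sin 199°, cos 199°); with |LH| = 28.5, H = (-36.3, -34.1). Then |EH| = |H − E| = 49.8.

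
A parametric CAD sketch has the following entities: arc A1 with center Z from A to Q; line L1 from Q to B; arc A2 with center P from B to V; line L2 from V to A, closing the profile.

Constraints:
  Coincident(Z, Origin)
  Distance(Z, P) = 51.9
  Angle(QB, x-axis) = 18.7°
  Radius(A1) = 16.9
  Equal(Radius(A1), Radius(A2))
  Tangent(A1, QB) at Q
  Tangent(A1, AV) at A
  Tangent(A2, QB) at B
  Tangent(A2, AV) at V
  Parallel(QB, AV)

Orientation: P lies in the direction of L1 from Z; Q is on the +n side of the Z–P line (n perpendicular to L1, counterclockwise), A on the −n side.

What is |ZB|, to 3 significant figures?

54.6

Tangency of A1 to both parallel lines with radius 16.9 puts Q and A at Z ± 16.9·n: Q = (-5.42, 16.0), A = (5.42, -16.0). Equal radii place B and V the same way about P: B = P + 16.9·n = (43.7, 32.6), V = P − 16.9·n = (54.6, 0.632). Then |ZB| = |B − Z| = 54.6.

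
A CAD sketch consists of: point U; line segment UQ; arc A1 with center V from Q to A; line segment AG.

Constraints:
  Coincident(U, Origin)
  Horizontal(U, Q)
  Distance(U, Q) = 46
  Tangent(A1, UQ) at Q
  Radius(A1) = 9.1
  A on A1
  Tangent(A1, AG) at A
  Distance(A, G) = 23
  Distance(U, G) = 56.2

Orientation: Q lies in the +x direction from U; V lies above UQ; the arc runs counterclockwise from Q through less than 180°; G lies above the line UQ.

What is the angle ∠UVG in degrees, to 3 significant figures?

98.6°

Checks: ∠(VQ, QU) = 90.00° ✓; |VQ| = 9.100 ✓; |VA| = 9.100 ✓; ∠(VA, AG) = 90.00° ✓; |AG| = 23.00 ✓; |UG| = 56.20 ✓.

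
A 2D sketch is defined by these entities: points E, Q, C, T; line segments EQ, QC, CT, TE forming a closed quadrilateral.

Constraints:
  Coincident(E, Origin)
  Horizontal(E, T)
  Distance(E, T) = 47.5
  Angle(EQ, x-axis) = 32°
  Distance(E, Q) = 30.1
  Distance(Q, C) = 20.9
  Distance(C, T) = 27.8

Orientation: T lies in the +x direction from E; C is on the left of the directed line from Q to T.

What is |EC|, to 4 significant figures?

51.00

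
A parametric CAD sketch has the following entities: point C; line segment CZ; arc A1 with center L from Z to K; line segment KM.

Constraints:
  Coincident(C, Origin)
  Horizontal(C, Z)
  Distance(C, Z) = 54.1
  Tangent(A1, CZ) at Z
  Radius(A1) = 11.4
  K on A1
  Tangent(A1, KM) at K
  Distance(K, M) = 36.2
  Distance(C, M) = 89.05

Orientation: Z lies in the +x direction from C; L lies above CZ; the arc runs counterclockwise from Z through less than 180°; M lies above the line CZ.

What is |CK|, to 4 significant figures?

64.72

Checks: |LK| = 11.40 ✓; ∠(LK, KM) = 90.00° ✓; |KM| = 36.20 ✓; |CM| = 89.05 ✓.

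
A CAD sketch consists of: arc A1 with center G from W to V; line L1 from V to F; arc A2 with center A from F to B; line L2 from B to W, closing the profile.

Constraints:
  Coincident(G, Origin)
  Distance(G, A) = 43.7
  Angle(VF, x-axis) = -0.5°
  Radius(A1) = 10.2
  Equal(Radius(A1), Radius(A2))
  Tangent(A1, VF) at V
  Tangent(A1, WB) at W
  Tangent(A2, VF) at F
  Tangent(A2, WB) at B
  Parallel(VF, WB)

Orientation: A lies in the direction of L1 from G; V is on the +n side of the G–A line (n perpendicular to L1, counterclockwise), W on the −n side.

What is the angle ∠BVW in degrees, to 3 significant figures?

65.0°

The slot axis is L1's direction at -0.5°, so u = (cos -0.5°, sin -0.5°) = (1.00, -0.00873) and n = (−sin -0.5°, cos -0.5°) = (0.00873, 1.00). G is at the origin and A lies 43.7 along u from G, so A = 43.7·u = (43.7, -0.381). Tangency of A1 to both parallel lines with radius 10.2 puts V and W at G ± 10.2·n: V = (0.0890, 10.2), W = (-0.0890, -10.2). Equal radii place F and B the same way about A: F = A + 10.2·n = (43.8, 9.82), B = A − 10.2·n = (43.6, -10.6). Then cos ∠BVW = VB·VW / (|VB||VW|), giving 65.0°.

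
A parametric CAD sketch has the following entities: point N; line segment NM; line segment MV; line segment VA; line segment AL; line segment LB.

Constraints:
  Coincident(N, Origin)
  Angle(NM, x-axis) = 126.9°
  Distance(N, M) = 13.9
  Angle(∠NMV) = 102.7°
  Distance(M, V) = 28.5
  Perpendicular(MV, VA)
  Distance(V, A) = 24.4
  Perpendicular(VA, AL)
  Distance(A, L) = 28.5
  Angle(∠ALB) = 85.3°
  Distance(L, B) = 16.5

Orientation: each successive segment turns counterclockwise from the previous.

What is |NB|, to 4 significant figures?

7.130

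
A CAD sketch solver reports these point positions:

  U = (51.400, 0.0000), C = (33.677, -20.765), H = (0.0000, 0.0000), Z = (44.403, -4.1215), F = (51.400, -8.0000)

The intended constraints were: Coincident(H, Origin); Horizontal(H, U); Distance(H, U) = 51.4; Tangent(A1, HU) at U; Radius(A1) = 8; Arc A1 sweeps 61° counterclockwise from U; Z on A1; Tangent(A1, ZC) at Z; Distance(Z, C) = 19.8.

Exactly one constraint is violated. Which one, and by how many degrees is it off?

Tangent(A1, ZC) at Z — off by 3.80°.

H = (0.00, 0.00) ✓; H.y = 0.00, U.y = 0.00 ✓; |HU| = 51.40 ✓; ∠(FU, UH) = 90.00° ✓; |FU| = 8.000 ✓; bearing(F→Z) − bearing(F→U) = 61.00° ✓; |FZ| = 8.000 ✓; ∠(FZ, ZC) = 93.80° ✗; |ZC| = 19.80 ✓.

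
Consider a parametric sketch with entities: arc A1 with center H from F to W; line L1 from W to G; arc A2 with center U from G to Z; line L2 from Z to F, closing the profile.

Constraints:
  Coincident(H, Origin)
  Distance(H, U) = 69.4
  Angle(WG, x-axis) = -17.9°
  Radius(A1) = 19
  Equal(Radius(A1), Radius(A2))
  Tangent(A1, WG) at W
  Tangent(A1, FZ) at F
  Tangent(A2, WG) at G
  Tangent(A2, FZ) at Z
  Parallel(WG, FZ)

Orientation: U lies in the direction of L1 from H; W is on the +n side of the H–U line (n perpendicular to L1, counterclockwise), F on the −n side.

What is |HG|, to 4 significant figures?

71.95

Tangency of A1 to both parallel lines with radius 19.0 puts W and F at H ± 19.0·n: W = (5.840, 18.08), F = (-5.840, -18.08). Equal radii place G and Z the same way about U: G = U + 19.0·n = (71.88, -3.250), Z = U − 19.0·n = (60.20, -39.41). Then |HG| = |G − H| = 71.95.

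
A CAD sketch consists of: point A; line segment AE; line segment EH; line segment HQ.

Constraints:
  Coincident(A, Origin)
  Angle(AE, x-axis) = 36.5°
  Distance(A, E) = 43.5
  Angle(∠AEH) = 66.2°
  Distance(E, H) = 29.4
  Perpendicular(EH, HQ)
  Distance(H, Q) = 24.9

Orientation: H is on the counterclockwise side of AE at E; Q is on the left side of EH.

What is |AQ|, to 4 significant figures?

19.04

A is at the origin; AE runs at 36.5° with length 43.5, so E = 43.5·(cos 36.5°, sin 36.5°) = (34.97, 25.87). ∠AEH = 66.2°, so EH runs at 36.5° + (180° − 66.2°) = 150.3° from the x-axis; with |EH| = 29.4, H = E + 29.4·(cos 150.3°, sin 150.3°) = (9.430, 40.44). EH ⟂ HQ; with |HQ| = 24.9 on the left of EH, Q = H + 24.9·(-0.4955, -0.8686) = (-2.907, 18.81). Then |AQ| = |Q − A| = 19.04.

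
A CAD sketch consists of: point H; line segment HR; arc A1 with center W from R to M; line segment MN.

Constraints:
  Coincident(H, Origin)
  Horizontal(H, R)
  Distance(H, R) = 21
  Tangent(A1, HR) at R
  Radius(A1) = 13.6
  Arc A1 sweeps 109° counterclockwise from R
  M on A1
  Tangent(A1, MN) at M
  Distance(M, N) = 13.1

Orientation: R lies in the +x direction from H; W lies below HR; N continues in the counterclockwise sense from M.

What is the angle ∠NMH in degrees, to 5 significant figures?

174.70°

On A1, R sits at bearing 90° from W; a 109° counterclockwise sweep puts M at bearing 199°, so M = W + 13.6·(cos 199°, sin 199°) = (8.1409, -18.028). A1 meets MN tangentially, so WM is at right angles to MN, so MN runs along (−sin 199°, cos 199°); with |MN| = 13.1, N = (12.406, -30.414). Then cos ∠NMH = MN·MH / (|MN||MH|), giving 174.70°.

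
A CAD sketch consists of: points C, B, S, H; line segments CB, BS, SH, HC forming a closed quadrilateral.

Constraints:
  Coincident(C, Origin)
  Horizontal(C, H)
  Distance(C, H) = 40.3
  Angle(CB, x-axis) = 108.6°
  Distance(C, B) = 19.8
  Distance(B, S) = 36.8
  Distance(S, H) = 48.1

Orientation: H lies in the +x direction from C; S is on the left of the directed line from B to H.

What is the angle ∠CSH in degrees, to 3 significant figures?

49.3°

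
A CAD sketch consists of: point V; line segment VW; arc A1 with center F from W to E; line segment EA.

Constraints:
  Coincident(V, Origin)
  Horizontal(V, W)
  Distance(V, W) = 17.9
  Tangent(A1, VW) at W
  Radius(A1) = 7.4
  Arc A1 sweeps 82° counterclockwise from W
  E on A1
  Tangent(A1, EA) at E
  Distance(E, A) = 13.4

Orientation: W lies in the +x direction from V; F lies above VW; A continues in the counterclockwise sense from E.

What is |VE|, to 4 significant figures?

26.02

V is at the origin; VW is horizontal with |VW| = 17.9 and W on the +x side, so W = (17.90, 0.000). A1 meets VW tangentially, so FW is at right angles to VW, so F = W + (0, 7.4) = (17.90, 7.400). On A1, W sits at bearing -90° from F; an 82° counterclockwise sweep puts E at bearing -8°, so E = F + 7.4·(cos -8°, sin -8°) = (25.23, 6.370). Then |VE| = |E − V| = 26.02.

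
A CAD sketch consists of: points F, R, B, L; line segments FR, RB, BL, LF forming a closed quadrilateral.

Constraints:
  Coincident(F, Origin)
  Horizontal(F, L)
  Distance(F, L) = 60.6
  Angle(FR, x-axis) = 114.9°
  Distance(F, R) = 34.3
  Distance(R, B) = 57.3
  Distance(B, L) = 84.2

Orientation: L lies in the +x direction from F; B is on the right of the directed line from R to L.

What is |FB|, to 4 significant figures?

32.47

Checks: |RB| = 57.30 ✓; |BL| = 84.20 ✓.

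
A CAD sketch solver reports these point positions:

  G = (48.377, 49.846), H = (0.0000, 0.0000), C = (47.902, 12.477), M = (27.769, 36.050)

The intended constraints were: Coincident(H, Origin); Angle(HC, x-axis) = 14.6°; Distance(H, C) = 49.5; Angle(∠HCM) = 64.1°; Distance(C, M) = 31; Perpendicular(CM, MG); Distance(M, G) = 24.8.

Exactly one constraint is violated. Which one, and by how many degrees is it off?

Perpendicular(CM, MG) — off by 6.70°.

H = (0.00, 0.00) ✓; HC at 14.60° ✓; |HC| = 49.50 ✓; ∠HCM = 64.10° ✓; |CM| = 31.00 ✓; ∠(CM, MG) = 96.70° ✗; |MG| = 24.80 ✓.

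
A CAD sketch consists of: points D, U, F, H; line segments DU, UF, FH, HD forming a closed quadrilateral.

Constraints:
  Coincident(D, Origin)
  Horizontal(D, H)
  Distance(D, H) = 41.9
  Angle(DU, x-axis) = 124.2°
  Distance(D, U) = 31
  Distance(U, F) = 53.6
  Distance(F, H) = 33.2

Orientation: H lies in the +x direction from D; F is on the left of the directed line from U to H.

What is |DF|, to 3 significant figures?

48.4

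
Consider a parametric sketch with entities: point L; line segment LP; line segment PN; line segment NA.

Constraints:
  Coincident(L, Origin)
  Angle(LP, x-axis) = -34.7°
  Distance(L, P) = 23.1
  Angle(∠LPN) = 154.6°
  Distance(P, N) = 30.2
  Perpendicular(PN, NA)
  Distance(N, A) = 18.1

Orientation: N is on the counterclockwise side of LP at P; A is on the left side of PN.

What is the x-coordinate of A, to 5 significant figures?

51.720

∠LPN = 154.6°, so PN runs at -34.7° + (180° − 154.6°) = -9.3000° from the x-axis; with |PN| = 30.2, N = P + 30.2·(cos -9.3000°, sin -9.3000°) = (48.795, -18.031). PN ⟂ NA; with |NA| = 18.1 on the left of PN, A = N + 18.1·(0.16160, 0.98686) = (51.720, -0.16870). So A.x = 51.720.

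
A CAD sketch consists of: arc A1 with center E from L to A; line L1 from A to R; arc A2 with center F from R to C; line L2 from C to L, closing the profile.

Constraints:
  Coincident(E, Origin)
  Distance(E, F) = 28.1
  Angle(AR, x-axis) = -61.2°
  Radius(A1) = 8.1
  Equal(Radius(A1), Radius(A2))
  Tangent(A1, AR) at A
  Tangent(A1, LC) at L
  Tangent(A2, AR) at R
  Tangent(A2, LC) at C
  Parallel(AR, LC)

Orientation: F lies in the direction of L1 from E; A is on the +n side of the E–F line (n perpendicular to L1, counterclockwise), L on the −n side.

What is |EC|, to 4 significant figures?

29.24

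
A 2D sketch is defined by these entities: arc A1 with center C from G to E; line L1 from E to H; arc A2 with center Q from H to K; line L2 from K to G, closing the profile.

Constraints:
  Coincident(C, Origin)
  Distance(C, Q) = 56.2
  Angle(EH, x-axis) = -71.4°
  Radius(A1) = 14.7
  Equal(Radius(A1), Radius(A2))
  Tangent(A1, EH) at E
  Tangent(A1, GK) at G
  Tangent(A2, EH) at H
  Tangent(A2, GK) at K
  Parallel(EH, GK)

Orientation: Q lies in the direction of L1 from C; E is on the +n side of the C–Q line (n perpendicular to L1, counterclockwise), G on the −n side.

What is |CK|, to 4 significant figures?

58.09

The slot axis is L1's direction at -71.4°, so u = (cos -71.4°, sin -71.4°) = (0.3190, -0.9478) and n = (−sin -71.4°, cos -71.4°) = (0.9478, 0.3190). C is at the origin and Q lies 56.2 along u from C, so Q = 56.2·u = (17.93, -53.26). Tangency of A1 to both parallel lines with radius 14.7 puts E and G at C ± 14.7·n: E = (13.93, 4.689), G = (-13.93, -4.689). Equal radii place H and K the same way about Q: H = Q + 14.7·n = (31.86, -48.58), K = Q − 14.7·n = (3.993, -57.95). Then |CK| = |K − C| = 58.09.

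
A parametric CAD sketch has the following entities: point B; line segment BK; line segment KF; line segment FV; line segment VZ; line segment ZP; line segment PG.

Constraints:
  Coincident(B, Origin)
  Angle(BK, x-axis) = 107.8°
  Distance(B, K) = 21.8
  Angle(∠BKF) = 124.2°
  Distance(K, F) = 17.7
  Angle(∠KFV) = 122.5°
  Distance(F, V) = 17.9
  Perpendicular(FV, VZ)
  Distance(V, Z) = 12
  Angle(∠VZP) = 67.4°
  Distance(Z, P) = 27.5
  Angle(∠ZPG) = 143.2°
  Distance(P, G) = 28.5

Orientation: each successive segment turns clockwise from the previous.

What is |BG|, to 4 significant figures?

61.77

∠VZP = 67.4° gives ZP at 151.9° from the x-axis; with |ZP| = 27.5, P = (-3.358, 34.00). ∠ZPG = 143.2° gives PG at 115.1° from the x-axis; with |PG| = 28.5, G = (-15.45, 59.81). Then |BG| = |G − B| = 61.77.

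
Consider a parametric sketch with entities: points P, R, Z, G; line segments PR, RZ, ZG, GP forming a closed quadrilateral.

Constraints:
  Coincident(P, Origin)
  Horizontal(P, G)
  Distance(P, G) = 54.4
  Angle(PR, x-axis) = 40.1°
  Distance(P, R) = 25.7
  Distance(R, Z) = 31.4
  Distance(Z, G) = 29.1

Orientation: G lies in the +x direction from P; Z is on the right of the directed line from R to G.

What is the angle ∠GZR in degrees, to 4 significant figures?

78.90°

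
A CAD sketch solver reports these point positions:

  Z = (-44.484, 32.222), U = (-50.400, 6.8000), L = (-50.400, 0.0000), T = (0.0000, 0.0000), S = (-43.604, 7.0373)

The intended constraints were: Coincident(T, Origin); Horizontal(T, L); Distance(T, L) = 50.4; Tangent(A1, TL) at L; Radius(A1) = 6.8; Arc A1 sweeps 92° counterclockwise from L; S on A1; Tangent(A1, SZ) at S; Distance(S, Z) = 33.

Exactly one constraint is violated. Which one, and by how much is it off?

Distance(S, Z) = 33 — off by 7.80.

T = (0.00, 0.00) ✓; T.y = 0.00, L.y = 0.00 ✓; |TL| = 50.40 ✓; ∠(UL, LT) = 90.00° ✓; |UL| = 6.800 ✓; bearing(U→S) − bearing(U→L) = 92.00° ✓; |US| = 6.800 ✓; ∠(US, SZ) = 90.00° ✓; |SZ| = 25.20 ✗.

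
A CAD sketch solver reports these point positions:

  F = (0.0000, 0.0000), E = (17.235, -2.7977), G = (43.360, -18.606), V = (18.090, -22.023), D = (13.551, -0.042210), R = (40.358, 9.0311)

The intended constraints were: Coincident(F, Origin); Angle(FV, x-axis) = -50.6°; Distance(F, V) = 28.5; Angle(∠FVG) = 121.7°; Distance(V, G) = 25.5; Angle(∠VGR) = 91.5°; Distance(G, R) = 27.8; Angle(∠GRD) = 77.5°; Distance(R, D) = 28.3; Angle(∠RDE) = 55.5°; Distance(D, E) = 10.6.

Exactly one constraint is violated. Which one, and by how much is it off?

Distance(D, E) = 10.6 — off by 6.00.

F = (0.00, 0.00) ✓; FV at -50.60° ✓; |FV| = 28.50 ✓; ∠FVG = 121.7° ✓; |VG| = 25.50 ✓; ∠VGR = 91.50° ✓; |GR| = 27.80 ✓; ∠GRD = 77.50° ✓; |RD| = 28.30 ✓; ∠RDE = 55.49° ✓; |DE| = 4.600 ✗.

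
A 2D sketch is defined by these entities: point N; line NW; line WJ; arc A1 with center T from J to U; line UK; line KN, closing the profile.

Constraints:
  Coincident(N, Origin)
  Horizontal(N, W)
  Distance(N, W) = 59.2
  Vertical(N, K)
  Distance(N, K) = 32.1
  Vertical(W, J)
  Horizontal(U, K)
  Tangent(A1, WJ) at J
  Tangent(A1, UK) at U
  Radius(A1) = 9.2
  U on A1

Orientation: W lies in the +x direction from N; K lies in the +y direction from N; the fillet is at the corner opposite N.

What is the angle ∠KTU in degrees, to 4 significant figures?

79.57°

N is at the origin; NW is horizontal with |NW| = 59.2 and W on the +x side, so W = (59.20, 0.000). NK is vertical with |NK| = 32.1 and K on the +y side, so K = (0.000, 32.10). The virtual corner opposite N is at (59.20, 32.10). The tangent condition forces TJ to be normal to WJ and the tangent condition forces TU to be normal to UK, with radius 9.2, so the center T sits 9.2 in from both sides at T = (50.00, 22.90). That places the tangent points at J = (59.20, 22.90) on WJ and U = (50.00, 32.10) on UK. Then cos ∠KTU = TK·TU / (|TK||TU|), giving 79.57°.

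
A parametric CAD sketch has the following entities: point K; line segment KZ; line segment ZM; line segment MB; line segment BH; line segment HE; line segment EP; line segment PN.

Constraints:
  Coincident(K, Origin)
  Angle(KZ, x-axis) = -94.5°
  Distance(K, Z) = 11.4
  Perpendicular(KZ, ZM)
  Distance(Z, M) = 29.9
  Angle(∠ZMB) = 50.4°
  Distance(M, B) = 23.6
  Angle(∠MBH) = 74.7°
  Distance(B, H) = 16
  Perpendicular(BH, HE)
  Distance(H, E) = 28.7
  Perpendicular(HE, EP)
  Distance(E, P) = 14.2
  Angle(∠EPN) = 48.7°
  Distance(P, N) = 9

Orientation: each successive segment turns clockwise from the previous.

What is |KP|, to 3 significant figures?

38.9

The perpendicularity gives HE at right angles to BH, so HE runs at -149°; with |HE| = 28.7, E = (-30.8, -20.5). The perpendicularity gives EP at right angles to HE, so EP runs at 121°; with |EP| = 14.2, P = (-38.1, -8.23). Then |KP| = |P − K| = 38.9.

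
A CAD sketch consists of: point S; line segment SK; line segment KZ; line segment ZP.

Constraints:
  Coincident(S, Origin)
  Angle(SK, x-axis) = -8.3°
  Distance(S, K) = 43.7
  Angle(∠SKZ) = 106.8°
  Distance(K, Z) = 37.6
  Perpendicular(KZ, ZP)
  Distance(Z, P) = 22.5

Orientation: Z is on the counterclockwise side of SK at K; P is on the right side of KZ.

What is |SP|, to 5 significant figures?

81.622

∠SKZ = 106.8°, so KZ runs at -8.3° + (180° − 106.8°) = 64.900° from the x-axis; with |KZ| = 37.6, Z = K + 37.6·(cos 64.900°, sin 64.900°) = (59.192, 27.741). The perpendicularity gives ZP at right angles to KZ; with |ZP| = 22.5 on the right of KZ, P = Z + 22.5·(0.90557, -0.42420) = (79.567, 18.197). Then |SP| = |P − S| = 81.622.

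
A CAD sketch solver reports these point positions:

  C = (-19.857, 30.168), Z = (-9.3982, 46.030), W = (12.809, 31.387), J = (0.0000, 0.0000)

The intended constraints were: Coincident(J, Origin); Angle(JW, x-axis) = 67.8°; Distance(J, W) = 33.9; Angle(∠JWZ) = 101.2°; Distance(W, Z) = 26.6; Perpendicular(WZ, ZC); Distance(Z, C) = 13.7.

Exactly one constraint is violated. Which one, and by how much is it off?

Distance(Z, C) = 13.7 — off by 5.30.

J = (0.00, 0.00) ✓; JW at 67.80° ✓; |JW| = 33.90 ✓; ∠JWZ = 101.2° ✓; |WZ| = 26.60 ✓; ∠(WZ, ZC) = 90.00° ✓; |ZC| = 19.00 ✗.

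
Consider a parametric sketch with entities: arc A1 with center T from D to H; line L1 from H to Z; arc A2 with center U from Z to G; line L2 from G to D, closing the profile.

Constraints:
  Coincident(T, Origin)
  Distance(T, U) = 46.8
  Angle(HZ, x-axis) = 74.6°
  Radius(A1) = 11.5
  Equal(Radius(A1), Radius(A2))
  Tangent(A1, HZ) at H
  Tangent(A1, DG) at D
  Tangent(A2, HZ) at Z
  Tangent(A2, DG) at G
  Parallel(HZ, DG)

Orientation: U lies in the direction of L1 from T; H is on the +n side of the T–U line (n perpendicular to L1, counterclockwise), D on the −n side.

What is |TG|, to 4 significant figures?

48.19

The slot axis is L1's direction at 74.6°, so u = (cos 74.6°, sin 74.6°) = (0.2656, 0.9641) and n = (−sin 74.6°, cos 74.6°) = (-0.9641, 0.2656). T is at the origin and U lies 46.8 along u from T, so U = 46.8·u = (12.43, 45.12). Tangency of A1 to both parallel lines with radius 11.5 puts H and D at T ± 11.5·n: H = (-11.09, 3.054), D = (11.09, -3.054). Equal radii place Z and G the same way about U: Z = U + 11.5·n = (1.341, 48.17), G = U − 11.5·n = (23.52, 42.07). Then |TG| = |G − T| = 48.19.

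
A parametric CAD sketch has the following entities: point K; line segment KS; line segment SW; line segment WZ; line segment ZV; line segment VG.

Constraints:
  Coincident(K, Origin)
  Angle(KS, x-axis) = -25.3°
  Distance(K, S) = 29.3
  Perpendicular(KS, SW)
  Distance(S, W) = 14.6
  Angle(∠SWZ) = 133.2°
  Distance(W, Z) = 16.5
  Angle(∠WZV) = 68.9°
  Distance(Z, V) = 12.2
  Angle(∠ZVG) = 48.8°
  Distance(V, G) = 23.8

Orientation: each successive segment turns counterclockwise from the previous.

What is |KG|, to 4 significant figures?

41.69

∠WZV = 68.9° gives ZV at -137.4° from the x-axis; with |ZV| = 12.2, V = (17.70, 7.772). ∠ZVG = 48.8° gives VG at -6.200° from the x-axis; with |VG| = 23.8, G = (41.36, 5.202). Then |KG| = |G − K| = 41.69.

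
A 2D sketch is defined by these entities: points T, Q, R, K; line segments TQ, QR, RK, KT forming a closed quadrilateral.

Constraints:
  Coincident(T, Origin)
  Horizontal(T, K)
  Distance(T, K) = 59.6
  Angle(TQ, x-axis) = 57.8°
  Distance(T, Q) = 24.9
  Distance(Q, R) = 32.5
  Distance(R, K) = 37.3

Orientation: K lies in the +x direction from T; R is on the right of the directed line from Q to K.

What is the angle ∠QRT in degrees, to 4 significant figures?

49.03°

Checks: |QR| = 32.50 ✓; |RK| = 37.30 ✓.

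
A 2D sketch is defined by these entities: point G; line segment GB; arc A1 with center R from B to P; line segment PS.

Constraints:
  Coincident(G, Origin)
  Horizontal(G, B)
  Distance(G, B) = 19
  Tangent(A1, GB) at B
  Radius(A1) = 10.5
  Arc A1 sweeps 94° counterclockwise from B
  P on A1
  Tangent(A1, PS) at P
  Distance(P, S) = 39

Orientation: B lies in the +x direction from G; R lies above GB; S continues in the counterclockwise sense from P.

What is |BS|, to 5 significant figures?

50.733

On A1, B sits at bearing -90° from R; a 94° counterclockwise sweep puts P at bearing 4°, so P = R + 10.5·(cos 4°, sin 4°) = (29.474, 11.232). Tangency of A1 to PS means the radius RP is perpendicular to PS, so PS runs along (−sin 4°, cos 4°); with |PS| = 39.0, S = (26.754, 50.137). Then |BS| = |S − B| = 50.733.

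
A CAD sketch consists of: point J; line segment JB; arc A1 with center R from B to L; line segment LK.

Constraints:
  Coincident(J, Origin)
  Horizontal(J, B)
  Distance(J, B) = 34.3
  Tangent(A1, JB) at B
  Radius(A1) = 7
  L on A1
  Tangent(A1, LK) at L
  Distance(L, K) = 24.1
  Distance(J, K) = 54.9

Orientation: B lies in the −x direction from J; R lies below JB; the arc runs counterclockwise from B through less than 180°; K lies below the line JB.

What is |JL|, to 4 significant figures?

41.45

Checks: |RL| = 7.000 ✓; ∠(RL, LK) = 90.00° ✓; |LK| = 24.10 ✓; |JK| = 54.90 ✓.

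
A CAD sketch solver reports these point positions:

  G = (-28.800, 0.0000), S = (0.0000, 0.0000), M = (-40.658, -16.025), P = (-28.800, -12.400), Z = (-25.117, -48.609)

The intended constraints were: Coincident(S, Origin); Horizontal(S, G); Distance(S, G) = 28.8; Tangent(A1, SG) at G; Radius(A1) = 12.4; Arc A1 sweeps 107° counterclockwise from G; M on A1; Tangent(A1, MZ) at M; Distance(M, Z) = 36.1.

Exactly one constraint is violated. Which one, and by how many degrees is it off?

Tangent(A1, MZ) at M — off by 8.50°.

S = (0.00, 0.00) ✓; S.y = 0.00, G.y = 0.00 ✓; |SG| = 28.80 ✓; ∠(PG, GS) = 90.00° ✓; |PG| = 12.40 ✓; bearing(P→M) − bearing(P→G) = 107.0° ✓; |PM| = 12.40 ✓; ∠(PM, MZ) = 81.50° ✗; |MZ| = 36.10 ✓.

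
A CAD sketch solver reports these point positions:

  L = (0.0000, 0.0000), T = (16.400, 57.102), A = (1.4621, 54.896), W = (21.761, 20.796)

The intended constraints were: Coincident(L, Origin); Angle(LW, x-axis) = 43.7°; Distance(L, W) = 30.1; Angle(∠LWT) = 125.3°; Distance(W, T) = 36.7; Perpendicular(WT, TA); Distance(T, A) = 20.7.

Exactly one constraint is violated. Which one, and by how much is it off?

Distance(T, A) = 20.7 — off by 5.60.

L = (0.00, 0.00) ✓; LW at 43.70° ✓; |LW| = 30.10 ✓; ∠LWT = 125.3° ✓; |WT| = 36.70 ✓; ∠(WT, TA) = 90.00° ✓; |TA| = 15.10 ✗.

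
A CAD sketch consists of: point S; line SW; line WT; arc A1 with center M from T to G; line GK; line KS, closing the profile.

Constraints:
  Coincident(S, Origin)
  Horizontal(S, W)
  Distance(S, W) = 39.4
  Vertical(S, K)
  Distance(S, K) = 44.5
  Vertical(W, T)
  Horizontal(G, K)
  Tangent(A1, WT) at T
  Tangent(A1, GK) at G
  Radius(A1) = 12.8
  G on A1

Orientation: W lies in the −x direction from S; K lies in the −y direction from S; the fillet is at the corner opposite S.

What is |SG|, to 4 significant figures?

51.84

S is at the origin; S and W share the same y with |SW| = 39.4 and W on the −x side, so W = (-39.40, 0.000). S and K share the same x with |SK| = 44.5 and K on the −y side, so K = (0.000, -44.50). The virtual corner opposite S is at (-39.40, -44.50). Tangency of A1 to WT means the radius MT is perpendicular to WT and tangency of A1 to GK means the radius MG is perpendicular to GK, with radius 12.8, so the center M sits 12.8 in from both sides at M = (-26.60, -31.70). That places the tangent points at T = (-39.40, -31.70) on WT and G = (-26.60, -44.50) on GK. Then |SG| = |G − S| = 51.84.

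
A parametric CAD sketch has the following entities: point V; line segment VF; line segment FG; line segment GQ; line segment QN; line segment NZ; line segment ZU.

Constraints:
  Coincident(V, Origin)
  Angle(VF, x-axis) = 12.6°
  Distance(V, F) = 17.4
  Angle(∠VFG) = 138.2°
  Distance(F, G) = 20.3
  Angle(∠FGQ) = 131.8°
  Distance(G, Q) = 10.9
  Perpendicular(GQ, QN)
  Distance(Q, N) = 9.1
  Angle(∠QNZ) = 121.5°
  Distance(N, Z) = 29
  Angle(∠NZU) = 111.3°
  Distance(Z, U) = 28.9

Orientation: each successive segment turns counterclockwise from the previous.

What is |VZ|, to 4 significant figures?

8.286

GQ is perpendicular to QN, so QN runs at -167.4°; with |QN| = 9.1, N = (17.54, 28.95). ∠QNZ = 121.5° gives NZ at -108.9° from the x-axis; with |NZ| = 29.0, Z = (8.146, 1.518). Then |VZ| = |Z − V| = 8.286.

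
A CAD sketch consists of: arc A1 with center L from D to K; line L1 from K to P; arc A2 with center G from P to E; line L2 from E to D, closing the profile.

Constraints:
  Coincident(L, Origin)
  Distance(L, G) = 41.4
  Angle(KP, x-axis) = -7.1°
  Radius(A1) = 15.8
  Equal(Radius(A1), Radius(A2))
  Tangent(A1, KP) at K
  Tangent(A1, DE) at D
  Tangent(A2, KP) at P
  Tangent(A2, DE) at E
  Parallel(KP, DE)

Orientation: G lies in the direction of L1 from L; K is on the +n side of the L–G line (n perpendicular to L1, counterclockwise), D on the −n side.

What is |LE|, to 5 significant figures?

44.313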